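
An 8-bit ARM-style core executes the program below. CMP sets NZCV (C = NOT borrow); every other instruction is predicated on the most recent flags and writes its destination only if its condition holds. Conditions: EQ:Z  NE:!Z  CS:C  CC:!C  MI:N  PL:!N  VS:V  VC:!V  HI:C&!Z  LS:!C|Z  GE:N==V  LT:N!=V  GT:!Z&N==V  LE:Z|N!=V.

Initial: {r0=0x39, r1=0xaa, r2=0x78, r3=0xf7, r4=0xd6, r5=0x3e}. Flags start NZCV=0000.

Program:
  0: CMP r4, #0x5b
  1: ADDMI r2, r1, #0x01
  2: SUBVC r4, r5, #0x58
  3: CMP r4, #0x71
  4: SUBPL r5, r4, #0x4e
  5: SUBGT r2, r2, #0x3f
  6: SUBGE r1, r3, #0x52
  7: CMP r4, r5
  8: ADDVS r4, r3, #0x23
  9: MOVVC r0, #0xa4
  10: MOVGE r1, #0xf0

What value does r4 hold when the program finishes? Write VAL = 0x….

VAL = 0xd6

0: ✓ CMP  NZCV=0011
1: · ADDMI
2: · SUBVC
3: ✓ CMP  NZCV=0011
4: ✓ SUBPL  r5←0x88
5: · SUBGT
6: · SUBGE
7: ✓ CMP  NZCV=0010
8: · ADDVS
9: ✓ MOVVC  r0←0xa4
10: ✓ MOVGE  r1←0xf0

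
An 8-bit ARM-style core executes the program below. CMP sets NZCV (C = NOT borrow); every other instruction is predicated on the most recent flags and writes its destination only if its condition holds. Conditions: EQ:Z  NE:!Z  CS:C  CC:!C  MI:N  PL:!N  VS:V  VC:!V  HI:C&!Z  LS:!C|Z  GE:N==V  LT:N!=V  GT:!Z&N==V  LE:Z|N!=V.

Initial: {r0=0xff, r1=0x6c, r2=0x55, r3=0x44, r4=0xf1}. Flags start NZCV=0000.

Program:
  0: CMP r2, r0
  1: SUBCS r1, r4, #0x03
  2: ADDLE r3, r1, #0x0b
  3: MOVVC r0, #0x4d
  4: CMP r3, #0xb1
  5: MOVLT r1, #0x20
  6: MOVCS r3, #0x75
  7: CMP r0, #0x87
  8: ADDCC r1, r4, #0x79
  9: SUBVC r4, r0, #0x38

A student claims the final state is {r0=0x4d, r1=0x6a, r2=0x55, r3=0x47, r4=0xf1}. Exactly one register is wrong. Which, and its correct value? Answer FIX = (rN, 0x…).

[0] flags=0000 → (cmp)
[1] flags=0000 CS?F → skip
[2] flags=0000 LE?F → skip
[3] flags=0000 VC?T → r0=0x4d
[4] flags=1001 → (cmp)
[5] flags=1001 LT?F → skip
[6] flags=1001 CS?F → skip
[7] flags=1001 → (cmp)
[8] flags=1001 CC?T → r1=0x6a
[9] flags=1001 VC?F → skip

FIX = (r3, 0x44)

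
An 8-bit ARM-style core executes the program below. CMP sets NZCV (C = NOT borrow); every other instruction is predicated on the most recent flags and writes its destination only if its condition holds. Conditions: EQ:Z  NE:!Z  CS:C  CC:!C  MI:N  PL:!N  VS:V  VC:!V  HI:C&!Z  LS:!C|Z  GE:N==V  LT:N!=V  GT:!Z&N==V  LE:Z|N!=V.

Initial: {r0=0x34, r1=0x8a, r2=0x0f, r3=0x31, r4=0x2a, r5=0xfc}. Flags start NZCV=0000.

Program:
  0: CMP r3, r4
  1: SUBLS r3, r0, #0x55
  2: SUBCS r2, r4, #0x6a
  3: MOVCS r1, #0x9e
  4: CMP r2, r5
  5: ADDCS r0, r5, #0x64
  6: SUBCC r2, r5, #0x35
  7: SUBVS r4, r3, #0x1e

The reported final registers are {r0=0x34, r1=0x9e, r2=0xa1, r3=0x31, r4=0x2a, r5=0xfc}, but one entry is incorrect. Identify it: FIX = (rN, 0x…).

0: ✓ CMP  NZCV=0010
1: · SUBLS
2: ✓ SUBCS  r2←0xc0
3: ✓ MOVCS  r1←0x9e
4: ✓ CMP  NZCV=1000
5: · ADDCS
6: ✓ SUBCC  r2←0xc7
7: · SUBVS

FIX = (r2, 0xc7)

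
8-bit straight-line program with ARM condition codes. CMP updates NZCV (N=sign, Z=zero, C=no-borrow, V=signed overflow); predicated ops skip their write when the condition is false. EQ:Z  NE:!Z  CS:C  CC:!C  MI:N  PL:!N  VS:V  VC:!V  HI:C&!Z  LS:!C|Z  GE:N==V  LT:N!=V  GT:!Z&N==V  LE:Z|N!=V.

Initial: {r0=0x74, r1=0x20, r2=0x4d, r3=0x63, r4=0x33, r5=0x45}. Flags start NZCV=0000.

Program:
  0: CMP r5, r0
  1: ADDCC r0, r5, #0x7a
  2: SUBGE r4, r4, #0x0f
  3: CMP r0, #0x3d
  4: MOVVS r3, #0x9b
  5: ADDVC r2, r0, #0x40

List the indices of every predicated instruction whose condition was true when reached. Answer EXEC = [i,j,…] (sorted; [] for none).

EXEC = [1,5]

[0] flags=1000 → (cmp)
[1] flags=1000 CC?T → r0=0xbf
[2] flags=1000 GE?F → skip
[3] flags=1010 → (cmp)
[4] flags=1010 VS?F → skip
[5] flags=1010 VC?T → r2=0xff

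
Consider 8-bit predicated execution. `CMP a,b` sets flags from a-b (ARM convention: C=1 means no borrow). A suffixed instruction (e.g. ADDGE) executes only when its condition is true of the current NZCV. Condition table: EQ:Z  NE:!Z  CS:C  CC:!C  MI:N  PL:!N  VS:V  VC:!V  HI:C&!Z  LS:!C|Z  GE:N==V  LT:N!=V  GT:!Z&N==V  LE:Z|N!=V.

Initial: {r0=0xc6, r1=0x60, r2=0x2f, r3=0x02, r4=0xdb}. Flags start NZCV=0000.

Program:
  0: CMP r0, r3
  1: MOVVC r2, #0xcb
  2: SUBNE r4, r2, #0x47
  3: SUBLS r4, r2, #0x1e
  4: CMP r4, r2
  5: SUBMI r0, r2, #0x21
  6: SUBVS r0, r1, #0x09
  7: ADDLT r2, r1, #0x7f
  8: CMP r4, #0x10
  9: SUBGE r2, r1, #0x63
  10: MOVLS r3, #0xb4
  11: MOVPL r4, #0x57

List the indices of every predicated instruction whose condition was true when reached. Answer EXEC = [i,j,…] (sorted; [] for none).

0: ✓ CMP  NZCV=1010
1: ✓ MOVVC  r2←0xcb
2: ✓ SUBNE  r4←0x84
3: · SUBLS
4: ✓ CMP  NZCV=1000
5: ✓ SUBMI  r0←0xaa
6: · SUBVS
7: ✓ ADDLT  r2←0xdf
8: ✓ CMP  NZCV=0011
9: · SUBGE
10: · MOVLS
11: ✓ MOVPL  r4←0x57

EXEC = [1,2,5,7,11]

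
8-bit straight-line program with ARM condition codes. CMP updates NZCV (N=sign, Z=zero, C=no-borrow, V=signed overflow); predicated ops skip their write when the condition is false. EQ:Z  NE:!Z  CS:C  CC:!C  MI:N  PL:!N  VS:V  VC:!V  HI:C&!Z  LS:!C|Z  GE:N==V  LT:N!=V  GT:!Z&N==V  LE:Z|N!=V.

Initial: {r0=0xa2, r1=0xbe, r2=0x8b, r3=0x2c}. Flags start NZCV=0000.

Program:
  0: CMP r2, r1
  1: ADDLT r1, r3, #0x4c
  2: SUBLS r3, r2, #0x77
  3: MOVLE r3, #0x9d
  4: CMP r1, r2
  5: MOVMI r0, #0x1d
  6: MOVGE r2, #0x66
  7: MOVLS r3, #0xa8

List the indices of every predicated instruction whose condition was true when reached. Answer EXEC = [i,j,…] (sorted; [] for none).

EXEC = [1,2,3,5,6,7]

0: ✓ CMP  NZCV=1000
1: ✓ ADDLT  r1←0x78
2: ✓ SUBLS  r3←0x14
3: ✓ MOVLE  r3←0x9d
4: ✓ CMP  NZCV=1001
5: ✓ MOVMI  r0←0x1d
6: ✓ MOVGE  r2←0x66
7: ✓ MOVLS  r3←0xa8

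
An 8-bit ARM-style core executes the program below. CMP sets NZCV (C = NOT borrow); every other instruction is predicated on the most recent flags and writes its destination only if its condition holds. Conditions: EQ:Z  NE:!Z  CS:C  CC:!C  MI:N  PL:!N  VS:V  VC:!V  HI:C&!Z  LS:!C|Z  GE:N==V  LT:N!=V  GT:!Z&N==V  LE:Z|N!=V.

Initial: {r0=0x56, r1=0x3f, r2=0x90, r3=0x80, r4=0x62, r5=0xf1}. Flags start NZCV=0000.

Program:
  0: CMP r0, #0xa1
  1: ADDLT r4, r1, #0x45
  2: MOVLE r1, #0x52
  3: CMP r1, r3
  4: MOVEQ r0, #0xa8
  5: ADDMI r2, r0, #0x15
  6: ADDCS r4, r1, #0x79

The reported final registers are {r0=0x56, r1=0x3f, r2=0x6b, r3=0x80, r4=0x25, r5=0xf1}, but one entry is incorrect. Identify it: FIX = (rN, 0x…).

0: ✓ CMP  NZCV=1001
1: · ADDLT
2: · MOVLE
3: ✓ CMP  NZCV=1001
4: · MOVEQ
5: ✓ ADDMI  r2←0x6b
6: · ADDCS

FIX = (r4, 0x62)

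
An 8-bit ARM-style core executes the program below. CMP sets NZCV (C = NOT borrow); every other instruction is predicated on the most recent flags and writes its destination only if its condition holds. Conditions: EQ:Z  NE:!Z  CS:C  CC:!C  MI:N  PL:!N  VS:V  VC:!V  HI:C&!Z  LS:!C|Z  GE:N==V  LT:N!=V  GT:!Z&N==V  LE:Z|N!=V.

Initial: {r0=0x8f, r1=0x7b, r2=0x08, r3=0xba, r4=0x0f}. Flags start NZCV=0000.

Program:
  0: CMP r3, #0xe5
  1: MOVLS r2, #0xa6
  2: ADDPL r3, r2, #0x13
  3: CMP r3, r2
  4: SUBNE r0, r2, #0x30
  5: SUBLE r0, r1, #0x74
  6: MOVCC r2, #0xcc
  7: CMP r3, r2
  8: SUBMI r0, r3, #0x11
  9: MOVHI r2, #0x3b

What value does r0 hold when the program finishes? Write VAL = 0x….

VAL = 0x76

[0] flags=1000 → (cmp)
[1] flags=1000 LS?T → r2=0xa6
[2] flags=1000 PL?F → skip
[3] flags=0010 → (cmp)
[4] flags=0010 NE?T → r0=0x76
[5] flags=0010 LE?F → skip
[6] flags=0010 CC?F → skip
[7] flags=0010 → (cmp)
[8] flags=0010 MI?F → skip
[9] flags=0010 HI?T → r2=0x3b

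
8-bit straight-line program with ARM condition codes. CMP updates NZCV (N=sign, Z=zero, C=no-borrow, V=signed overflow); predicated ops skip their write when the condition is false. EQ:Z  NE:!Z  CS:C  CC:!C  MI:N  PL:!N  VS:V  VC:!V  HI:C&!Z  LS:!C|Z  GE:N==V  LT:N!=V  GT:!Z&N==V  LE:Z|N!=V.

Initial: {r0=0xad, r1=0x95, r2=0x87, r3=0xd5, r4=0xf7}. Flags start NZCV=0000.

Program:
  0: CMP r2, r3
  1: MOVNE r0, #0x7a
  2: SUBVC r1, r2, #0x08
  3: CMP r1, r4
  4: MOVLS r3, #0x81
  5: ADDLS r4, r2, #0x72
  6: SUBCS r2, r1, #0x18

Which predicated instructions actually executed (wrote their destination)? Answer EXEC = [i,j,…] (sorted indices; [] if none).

EXEC = [1,2,4,5]

[0] flags=1000 → (cmp)
[1] flags=1000 NE?T → r0=0x7a
[2] flags=1000 VC?T → r1=0x7f
[3] flags=1001 → (cmp)
[4] flags=1001 LS?T → r3=0x81
[5] flags=1001 LS?T → r4=0xf9
[6] flags=1001 CS?F → skip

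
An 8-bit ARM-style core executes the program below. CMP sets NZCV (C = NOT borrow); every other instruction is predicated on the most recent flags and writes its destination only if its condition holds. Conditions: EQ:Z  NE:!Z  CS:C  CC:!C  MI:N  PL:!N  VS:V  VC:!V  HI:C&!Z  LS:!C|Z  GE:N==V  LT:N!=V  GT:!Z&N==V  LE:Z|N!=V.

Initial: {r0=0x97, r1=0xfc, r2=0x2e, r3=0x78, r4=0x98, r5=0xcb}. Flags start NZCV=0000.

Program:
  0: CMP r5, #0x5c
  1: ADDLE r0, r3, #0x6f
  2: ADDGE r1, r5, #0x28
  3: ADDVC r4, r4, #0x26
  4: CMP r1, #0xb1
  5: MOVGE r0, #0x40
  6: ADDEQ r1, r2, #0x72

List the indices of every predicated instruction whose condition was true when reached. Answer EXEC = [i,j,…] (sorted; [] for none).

[0] flags=0011 → (cmp)
[1] flags=0011 LE?T → r0=0xe7
[2] flags=0011 GE?F → skip
[3] flags=0011 VC?F → skip
[4] flags=0010 → (cmp)
[5] flags=0010 GE?T → r0=0x40
[6] flags=0010 EQ?F → skip

EXEC = [1,5]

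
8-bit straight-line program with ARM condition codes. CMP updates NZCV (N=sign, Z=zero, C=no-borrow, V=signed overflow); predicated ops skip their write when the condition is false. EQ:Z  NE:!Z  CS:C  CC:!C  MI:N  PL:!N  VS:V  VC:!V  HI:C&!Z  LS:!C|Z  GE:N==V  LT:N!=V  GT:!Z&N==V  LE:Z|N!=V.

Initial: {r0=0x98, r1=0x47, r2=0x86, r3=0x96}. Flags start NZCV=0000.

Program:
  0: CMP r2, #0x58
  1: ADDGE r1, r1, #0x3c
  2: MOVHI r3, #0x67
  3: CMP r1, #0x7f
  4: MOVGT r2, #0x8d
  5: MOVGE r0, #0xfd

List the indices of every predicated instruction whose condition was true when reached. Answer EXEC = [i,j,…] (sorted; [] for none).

[0] flags=0011 → (cmp)
[1] flags=0011 GE?F → skip
[2] flags=0011 HI?T → r3=0x67
[3] flags=1000 → (cmp)
[4] flags=1000 GT?F → skip
[5] flags=1000 GE?F → skip

EXEC = [2]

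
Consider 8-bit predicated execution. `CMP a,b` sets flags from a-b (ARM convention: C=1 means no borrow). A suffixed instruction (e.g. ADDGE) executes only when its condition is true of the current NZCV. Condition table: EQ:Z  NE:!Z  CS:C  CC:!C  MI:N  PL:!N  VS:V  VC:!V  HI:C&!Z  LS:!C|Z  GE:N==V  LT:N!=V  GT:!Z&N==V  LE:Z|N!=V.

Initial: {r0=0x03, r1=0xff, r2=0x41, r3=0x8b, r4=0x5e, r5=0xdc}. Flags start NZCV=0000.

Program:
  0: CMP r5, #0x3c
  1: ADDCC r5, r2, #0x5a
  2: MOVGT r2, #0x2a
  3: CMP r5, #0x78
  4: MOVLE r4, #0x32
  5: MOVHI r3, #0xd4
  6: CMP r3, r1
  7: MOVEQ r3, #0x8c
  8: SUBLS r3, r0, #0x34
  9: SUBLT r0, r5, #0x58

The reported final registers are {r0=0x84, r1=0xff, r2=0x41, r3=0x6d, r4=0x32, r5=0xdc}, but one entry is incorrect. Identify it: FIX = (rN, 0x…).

[0] flags=1010 → (cmp)
[1] flags=1010 CC?F → skip
[2] flags=1010 GT?F → skip
[3] flags=0011 → (cmp)
[4] flags=0011 LE?T → r4=0x32
[5] flags=0011 HI?T → r3=0xd4
[6] flags=1000 → (cmp)
[7] flags=1000 EQ?F → skip
[8] flags=1000 LS?T → r3=0xcf
[9] flags=1000 LT?T → r0=0x84

FIX = (r3, 0xcf)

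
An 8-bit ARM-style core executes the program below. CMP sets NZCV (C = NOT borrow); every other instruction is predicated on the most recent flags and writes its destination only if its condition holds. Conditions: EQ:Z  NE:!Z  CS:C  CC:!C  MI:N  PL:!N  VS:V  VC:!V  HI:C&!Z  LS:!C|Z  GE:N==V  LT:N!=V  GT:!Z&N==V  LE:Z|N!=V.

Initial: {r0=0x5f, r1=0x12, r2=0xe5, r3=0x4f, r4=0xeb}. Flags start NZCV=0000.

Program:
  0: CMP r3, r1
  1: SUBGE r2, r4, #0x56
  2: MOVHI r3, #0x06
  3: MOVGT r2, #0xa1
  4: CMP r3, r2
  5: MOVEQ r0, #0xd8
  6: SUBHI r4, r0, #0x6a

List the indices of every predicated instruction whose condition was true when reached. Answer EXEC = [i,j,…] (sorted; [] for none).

EXEC = [1,2,3]

0: ✓ CMP  NZCV=0010
1: ✓ SUBGE  r2←0x95
2: ✓ MOVHI  r3←0x06
3: ✓ MOVGT  r2←0xa1
4: ✓ CMP  NZCV=0000
5: · MOVEQ
6: · SUBHI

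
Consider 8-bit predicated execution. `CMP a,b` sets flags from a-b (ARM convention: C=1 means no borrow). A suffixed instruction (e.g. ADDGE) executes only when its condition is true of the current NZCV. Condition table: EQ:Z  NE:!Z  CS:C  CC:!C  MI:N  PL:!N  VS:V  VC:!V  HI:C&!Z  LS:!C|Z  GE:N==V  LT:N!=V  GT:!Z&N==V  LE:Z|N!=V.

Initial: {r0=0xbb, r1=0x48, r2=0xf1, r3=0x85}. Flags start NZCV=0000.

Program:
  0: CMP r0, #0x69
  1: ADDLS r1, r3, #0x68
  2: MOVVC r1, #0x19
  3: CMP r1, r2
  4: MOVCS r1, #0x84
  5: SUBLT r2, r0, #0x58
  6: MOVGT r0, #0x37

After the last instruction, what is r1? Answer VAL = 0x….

VAL = 0x48

[0] flags=0011 → (cmp)
[1] flags=0011 LS?F → skip
[2] flags=0011 VC?F → skip
[3] flags=0000 → (cmp)
[4] flags=0000 CS?F → skip
[5] flags=0000 LT?F → skip
[6] flags=0000 GT?T → r0=0x37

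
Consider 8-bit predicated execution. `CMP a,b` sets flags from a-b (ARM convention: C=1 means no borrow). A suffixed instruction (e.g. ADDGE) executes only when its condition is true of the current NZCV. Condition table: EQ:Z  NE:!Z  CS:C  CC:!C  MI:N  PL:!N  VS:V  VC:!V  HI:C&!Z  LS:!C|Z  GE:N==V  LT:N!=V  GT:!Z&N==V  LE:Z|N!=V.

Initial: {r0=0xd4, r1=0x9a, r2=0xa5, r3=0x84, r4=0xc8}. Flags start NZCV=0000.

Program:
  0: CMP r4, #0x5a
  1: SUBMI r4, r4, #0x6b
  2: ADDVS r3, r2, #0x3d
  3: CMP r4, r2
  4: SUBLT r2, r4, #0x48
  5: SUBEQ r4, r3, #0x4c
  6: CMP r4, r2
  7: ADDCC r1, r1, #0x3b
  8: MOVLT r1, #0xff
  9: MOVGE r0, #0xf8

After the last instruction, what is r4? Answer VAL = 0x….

VAL = 0xc8

0: ✓ CMP  NZCV=0011
1: · SUBMI
2: ✓ ADDVS  r3←0xe2
3: ✓ CMP  NZCV=0010
4: · SUBLT
5: · SUBEQ
6: ✓ CMP  NZCV=0010
7: · ADDCC
8: · MOVLT
9: ✓ MOVGE  r0←0xf8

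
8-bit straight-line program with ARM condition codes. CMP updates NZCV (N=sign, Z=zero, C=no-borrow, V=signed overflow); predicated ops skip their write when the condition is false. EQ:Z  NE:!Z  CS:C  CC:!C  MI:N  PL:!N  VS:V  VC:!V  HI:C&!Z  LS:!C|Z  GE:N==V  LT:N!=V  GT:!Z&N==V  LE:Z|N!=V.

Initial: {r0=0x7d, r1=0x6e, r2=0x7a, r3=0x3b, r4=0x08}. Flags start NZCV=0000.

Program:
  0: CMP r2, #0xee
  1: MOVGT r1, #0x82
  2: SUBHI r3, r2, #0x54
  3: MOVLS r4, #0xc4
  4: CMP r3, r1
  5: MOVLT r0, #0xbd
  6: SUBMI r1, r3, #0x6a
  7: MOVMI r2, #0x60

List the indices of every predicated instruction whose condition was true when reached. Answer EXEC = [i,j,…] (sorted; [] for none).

EXEC = [1,3,6,7]

0: ✓ CMP  NZCV=1001
1: ✓ MOVGT  r1←0x82
2: · SUBHI
3: ✓ MOVLS  r4←0xc4
4: ✓ CMP  NZCV=1001
5: · MOVLT
6: ✓ SUBMI  r1←0xd1
7: ✓ MOVMI  r2←0x60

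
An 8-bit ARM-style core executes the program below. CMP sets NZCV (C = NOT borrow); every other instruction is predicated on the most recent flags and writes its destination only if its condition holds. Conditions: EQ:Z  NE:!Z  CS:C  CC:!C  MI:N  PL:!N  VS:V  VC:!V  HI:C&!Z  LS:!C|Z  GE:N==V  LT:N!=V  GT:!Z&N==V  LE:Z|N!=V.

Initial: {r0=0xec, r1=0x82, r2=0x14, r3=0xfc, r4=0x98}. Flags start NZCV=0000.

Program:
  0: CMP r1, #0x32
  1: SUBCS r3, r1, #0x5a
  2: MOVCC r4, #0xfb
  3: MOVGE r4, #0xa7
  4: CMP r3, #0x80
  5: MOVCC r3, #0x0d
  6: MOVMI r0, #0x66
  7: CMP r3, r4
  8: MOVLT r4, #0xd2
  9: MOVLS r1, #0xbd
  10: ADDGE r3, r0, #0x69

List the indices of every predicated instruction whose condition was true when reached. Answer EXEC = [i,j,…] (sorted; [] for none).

EXEC = [1,5,6,9,10]

[0] flags=0011 → (cmp)
[1] flags=0011 CS?T → r3=0x28
[2] flags=0011 CC?F → skip
[3] flags=0011 GE?F → skip
[4] flags=1001 → (cmp)
[5] flags=1001 CC?T → r3=0x0d
[6] flags=1001 MI?T → r0=0x66
[7] flags=0000 → (cmp)
[8] flags=0000 LT?F → skip
[9] flags=0000 LS?T → r1=0xbd
[10] flags=0000 GE?T → r3=0xcf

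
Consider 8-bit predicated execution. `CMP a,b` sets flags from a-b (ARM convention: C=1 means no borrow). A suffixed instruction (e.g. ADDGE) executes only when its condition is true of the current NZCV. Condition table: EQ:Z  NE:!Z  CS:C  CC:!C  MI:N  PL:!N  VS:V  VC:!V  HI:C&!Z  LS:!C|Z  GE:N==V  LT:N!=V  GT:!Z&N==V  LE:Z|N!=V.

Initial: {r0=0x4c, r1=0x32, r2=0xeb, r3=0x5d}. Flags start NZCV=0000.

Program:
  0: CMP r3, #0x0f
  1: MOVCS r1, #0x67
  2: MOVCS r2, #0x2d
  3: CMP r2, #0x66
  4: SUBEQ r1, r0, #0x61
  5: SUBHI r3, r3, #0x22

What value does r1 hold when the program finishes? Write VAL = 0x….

[0] flags=0010 → (cmp)
[1] flags=0010 CS?T → r1=0x67
[2] flags=0010 CS?T → r2=0x2d
[3] flags=1000 → (cmp)
[4] flags=1000 EQ?F → skip
[5] flags=1000 HI?F → skip

VAL = 0x67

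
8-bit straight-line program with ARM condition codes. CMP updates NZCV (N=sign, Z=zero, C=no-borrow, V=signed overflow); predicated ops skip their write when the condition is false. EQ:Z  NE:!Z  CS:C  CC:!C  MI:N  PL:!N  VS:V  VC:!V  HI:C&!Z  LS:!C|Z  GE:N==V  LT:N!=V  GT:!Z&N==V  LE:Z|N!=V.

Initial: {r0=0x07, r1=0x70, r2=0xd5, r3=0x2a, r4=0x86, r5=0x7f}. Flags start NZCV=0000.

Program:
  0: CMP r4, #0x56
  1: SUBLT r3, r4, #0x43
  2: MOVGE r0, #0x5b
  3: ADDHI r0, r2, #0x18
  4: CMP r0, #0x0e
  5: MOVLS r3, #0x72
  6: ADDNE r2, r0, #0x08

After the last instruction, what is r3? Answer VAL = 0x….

VAL = 0x43

[0] flags=0011 → (cmp)
[1] flags=0011 LT?T → r3=0x43
[2] flags=0011 GE?F → skip
[3] flags=0011 HI?T → r0=0xed
[4] flags=1010 → (cmp)
[5] flags=1010 LS?F → skip
[6] flags=1010 NE?T → r2=0xf5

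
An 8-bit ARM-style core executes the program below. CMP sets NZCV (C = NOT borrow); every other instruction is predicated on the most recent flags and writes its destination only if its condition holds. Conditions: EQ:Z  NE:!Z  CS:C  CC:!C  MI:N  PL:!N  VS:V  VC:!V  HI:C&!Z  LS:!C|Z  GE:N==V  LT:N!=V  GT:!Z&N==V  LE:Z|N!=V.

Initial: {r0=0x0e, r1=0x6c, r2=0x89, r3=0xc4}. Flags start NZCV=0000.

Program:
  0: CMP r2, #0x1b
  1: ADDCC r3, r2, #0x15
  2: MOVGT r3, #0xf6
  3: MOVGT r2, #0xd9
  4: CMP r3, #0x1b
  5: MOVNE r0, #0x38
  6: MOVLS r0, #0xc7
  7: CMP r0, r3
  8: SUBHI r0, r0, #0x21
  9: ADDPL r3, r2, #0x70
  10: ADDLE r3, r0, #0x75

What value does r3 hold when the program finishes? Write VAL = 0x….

VAL = 0xf9

[0] flags=0011 → (cmp)
[1] flags=0011 CC?F → skip
[2] flags=0011 GT?F → skip
[3] flags=0011 GT?F → skip
[4] flags=1010 → (cmp)
[5] flags=1010 NE?T → r0=0x38
[6] flags=1010 LS?F → skip
[7] flags=0000 → (cmp)
[8] flags=0000 HI?F → skip
[9] flags=0000 PL?T → r3=0xf9
[10] flags=0000 LE?F → skip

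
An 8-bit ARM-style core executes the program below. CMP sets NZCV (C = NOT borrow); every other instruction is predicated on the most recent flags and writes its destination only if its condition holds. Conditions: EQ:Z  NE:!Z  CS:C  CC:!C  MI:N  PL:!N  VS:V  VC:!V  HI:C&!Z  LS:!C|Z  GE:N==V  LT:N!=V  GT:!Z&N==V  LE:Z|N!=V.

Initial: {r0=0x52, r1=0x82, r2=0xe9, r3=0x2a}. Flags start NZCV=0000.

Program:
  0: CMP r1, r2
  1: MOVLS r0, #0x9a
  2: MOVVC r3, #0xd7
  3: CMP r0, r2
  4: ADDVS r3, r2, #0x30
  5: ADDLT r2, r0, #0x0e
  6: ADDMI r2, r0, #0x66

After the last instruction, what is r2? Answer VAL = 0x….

VAL = 0x00

[0] flags=1000 → (cmp)
[1] flags=1000 LS?T → r0=0x9a
[2] flags=1000 VC?T → r3=0xd7
[3] flags=1000 → (cmp)
[4] flags=1000 VS?F → skip
[5] flags=1000 LT?T → r2=0xa8
[6] flags=1000 MI?T → r2=0x00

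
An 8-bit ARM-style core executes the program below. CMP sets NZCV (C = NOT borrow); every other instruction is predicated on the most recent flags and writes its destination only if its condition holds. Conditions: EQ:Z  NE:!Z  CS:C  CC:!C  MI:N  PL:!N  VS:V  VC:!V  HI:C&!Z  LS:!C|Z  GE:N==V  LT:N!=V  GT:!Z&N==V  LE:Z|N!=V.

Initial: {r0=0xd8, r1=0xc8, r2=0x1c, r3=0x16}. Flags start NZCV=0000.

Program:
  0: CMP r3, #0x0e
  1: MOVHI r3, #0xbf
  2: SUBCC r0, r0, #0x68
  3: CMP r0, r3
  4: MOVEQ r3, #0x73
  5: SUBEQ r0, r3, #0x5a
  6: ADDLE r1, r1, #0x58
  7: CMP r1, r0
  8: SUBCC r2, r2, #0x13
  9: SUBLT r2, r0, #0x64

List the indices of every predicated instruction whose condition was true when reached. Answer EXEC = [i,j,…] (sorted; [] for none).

0: ✓ CMP  NZCV=0010
1: ✓ MOVHI  r3←0xbf
2: · SUBCC
3: ✓ CMP  NZCV=0010
4: · MOVEQ
5: · SUBEQ
6: · ADDLE
7: ✓ CMP  NZCV=1000
8: ✓ SUBCC  r2←0x09
9: ✓ SUBLT  r2←0x74

EXEC = [1,8,9]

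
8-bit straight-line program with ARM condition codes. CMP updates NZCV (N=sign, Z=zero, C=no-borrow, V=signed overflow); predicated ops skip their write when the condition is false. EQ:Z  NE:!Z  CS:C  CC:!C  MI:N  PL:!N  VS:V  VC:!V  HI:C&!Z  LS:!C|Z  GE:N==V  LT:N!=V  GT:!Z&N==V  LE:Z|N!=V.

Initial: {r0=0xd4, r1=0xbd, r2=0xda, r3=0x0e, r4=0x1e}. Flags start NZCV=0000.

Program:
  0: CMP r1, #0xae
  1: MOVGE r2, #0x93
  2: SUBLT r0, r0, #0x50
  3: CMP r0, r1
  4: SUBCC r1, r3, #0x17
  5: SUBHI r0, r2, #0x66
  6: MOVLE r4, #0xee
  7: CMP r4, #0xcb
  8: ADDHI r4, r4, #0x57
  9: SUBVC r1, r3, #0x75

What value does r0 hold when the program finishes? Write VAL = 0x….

0: ✓ CMP  NZCV=0010
1: ✓ MOVGE  r2←0x93
2: · SUBLT
3: ✓ CMP  NZCV=0010
4: · SUBCC
5: ✓ SUBHI  r0←0x2d
6: · MOVLE
7: ✓ CMP  NZCV=0000
8: · ADDHI
9: ✓ SUBVC  r1←0x99

VAL = 0x2d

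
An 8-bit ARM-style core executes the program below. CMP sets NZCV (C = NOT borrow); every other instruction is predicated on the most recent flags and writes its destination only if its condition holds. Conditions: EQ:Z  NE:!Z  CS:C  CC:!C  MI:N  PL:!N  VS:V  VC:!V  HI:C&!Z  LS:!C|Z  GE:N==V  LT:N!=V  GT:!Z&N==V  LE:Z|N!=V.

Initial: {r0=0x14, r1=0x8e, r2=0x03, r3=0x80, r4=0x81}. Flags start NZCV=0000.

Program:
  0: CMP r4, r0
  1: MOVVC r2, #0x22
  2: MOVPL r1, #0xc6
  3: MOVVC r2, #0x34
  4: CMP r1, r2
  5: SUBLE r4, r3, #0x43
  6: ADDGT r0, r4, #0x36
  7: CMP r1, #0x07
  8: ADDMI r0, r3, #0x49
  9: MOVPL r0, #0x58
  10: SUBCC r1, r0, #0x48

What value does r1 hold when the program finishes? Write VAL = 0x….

0: ✓ CMP  NZCV=0011
1: · MOVVC
2: ✓ MOVPL  r1←0xc6
3: · MOVVC
4: ✓ CMP  NZCV=1010
5: ✓ SUBLE  r4←0x3d
6: · ADDGT
7: ✓ CMP  NZCV=1010
8: ✓ ADDMI  r0←0xc9
9: · MOVPL
10: · SUBCC

VAL = 0xc6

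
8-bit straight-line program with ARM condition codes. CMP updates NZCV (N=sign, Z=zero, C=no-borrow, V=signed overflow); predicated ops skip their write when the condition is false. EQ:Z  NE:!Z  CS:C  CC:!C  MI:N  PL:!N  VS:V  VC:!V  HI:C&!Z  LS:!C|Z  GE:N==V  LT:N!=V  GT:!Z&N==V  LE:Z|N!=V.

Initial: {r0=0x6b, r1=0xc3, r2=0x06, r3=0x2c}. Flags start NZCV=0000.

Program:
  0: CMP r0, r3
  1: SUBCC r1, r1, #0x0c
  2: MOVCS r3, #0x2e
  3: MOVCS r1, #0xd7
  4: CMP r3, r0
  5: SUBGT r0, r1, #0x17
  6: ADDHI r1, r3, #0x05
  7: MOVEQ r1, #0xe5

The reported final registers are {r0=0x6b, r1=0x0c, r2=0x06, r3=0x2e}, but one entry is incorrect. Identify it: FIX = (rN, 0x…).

FIX = (r1, 0xd7)

[0] flags=0010 → (cmp)
[1] flags=0010 CC?F → skip
[2] flags=0010 CS?T → r3=0x2e
[3] flags=0010 CS?T → r1=0xd7
[4] flags=1000 → (cmp)
[5] flags=1000 GT?F → skip
[6] flags=1000 HI?F → skip
[7] flags=1000 EQ?F → skip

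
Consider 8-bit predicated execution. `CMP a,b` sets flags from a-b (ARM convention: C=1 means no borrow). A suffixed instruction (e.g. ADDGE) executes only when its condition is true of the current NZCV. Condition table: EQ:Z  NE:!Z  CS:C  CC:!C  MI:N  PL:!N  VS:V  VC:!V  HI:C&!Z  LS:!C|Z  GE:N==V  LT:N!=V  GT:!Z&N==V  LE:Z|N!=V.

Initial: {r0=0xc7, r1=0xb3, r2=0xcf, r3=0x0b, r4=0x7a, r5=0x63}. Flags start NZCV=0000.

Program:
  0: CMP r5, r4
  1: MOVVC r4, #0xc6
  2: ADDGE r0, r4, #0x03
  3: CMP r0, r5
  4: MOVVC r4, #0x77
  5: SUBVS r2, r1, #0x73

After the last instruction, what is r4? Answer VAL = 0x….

0: ✓ CMP  NZCV=1000
1: ✓ MOVVC  r4←0xc6
2: · ADDGE
3: ✓ CMP  NZCV=0011
4: · MOVVC
5: ✓ SUBVS  r2←0x40

VAL = 0xc6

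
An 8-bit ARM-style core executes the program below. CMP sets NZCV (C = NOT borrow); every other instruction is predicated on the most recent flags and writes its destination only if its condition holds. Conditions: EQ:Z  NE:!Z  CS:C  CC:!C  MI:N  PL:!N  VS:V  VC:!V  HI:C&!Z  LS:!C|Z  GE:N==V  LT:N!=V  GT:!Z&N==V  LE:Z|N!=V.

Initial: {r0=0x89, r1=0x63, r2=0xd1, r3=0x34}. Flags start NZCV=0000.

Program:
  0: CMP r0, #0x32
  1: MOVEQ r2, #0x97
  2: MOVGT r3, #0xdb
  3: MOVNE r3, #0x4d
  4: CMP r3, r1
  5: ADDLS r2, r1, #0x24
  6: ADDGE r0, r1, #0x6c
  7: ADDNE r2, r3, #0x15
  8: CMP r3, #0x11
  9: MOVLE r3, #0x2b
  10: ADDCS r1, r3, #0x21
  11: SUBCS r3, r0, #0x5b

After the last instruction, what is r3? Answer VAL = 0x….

VAL = 0x2e

0: ✓ CMP  NZCV=0011
1: · MOVEQ
2: · MOVGT
3: ✓ MOVNE  r3←0x4d
4: ✓ CMP  NZCV=1000
5: ✓ ADDLS  r2←0x87
6: · ADDGE
7: ✓ ADDNE  r2←0x62
8: ✓ CMP  NZCV=0010
9: · MOVLE
10: ✓ ADDCS  r1←0x6e
11: ✓ SUBCS  r3←0x2e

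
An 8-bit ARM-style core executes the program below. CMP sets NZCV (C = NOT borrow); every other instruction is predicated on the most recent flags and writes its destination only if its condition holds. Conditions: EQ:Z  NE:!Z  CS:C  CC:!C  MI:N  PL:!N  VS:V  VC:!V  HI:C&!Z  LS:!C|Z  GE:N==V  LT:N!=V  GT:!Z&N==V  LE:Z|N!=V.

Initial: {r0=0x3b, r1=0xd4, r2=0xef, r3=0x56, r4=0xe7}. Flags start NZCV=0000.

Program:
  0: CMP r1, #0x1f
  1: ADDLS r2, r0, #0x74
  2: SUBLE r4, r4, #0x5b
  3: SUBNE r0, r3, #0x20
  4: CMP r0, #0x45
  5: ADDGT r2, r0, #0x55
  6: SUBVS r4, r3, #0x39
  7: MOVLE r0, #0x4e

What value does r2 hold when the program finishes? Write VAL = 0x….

0: ✓ CMP  NZCV=1010
1: · ADDLS
2: ✓ SUBLE  r4←0x8c
3: ✓ SUBNE  r0←0x36
4: ✓ CMP  NZCV=1000
5: · ADDGT
6: · SUBVS
7: ✓ MOVLE  r0←0x4e

VAL = 0xef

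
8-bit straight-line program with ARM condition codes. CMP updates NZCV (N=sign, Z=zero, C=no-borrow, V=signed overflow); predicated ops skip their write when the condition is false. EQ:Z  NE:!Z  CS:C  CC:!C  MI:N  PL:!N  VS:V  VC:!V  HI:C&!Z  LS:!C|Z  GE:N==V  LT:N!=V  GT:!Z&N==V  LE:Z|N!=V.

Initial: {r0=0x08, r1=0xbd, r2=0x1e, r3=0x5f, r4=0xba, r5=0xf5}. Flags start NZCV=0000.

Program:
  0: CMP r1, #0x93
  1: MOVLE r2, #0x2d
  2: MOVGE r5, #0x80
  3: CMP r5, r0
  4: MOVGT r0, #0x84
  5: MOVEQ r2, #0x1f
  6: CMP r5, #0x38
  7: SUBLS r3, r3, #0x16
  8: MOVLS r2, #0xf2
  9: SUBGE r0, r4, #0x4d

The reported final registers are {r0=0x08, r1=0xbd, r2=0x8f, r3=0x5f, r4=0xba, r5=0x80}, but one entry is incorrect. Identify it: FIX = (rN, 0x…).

FIX = (r2, 0x1e)

[0] flags=0010 → (cmp)
[1] flags=0010 LE?F → skip
[2] flags=0010 GE?T → r5=0x80
[3] flags=0011 → (cmp)
[4] flags=0011 GT?F → skip
[5] flags=0011 EQ?F → skip
[6] flags=0011 → (cmp)
[7] flags=0011 LS?F → skip
[8] flags=0011 LS?F → skip
[9] flags=0011 GE?F → skip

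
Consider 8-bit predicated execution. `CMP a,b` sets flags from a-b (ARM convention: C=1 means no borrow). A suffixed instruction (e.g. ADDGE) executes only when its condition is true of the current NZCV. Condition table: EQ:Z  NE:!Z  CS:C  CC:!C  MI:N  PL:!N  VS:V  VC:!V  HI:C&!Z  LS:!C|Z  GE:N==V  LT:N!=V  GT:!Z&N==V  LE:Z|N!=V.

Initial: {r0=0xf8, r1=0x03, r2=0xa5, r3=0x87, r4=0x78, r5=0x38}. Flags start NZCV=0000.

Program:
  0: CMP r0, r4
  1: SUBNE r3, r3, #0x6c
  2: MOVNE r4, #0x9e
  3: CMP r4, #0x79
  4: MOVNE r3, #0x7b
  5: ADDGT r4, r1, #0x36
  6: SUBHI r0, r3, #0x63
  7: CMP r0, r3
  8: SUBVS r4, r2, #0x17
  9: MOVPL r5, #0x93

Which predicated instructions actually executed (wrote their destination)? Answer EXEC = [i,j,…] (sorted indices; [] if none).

EXEC = [1,2,4,6]

[0] flags=1010 → (cmp)
[1] flags=1010 NE?T → r3=0x1b
[2] flags=1010 NE?T → r4=0x9e
[3] flags=0011 → (cmp)
[4] flags=0011 NE?T → r3=0x7b
[5] flags=0011 GT?F → skip
[6] flags=0011 HI?T → r0=0x18
[7] flags=1000 → (cmp)
[8] flags=1000 VS?F → skip
[9] flags=1000 PL?F → skip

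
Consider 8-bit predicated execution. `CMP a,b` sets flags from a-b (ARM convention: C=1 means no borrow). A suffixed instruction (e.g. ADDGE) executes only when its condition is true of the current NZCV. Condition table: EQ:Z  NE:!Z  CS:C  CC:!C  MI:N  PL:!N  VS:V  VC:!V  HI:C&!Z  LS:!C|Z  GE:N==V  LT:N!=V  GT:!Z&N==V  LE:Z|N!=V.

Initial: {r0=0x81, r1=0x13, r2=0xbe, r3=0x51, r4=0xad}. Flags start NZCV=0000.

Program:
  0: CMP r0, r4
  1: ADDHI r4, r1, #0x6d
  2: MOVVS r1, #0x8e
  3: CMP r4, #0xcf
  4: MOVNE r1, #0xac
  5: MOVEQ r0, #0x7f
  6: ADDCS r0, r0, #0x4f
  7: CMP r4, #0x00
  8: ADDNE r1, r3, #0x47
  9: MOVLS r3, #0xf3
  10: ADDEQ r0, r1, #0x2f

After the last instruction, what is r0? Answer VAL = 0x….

VAL = 0x81

[0] flags=1000 → (cmp)
[1] flags=1000 HI?F → skip
[2] flags=1000 VS?F → skip
[3] flags=1000 → (cmp)
[4] flags=1000 NE?T → r1=0xac
[5] flags=1000 EQ?F → skip
[6] flags=1000 CS?F → skip
[7] flags=1010 → (cmp)
[8] flags=1010 NE?T → r1=0x98
[9] flags=1010 LS?F → skip
[10] flags=1010 EQ?F → skip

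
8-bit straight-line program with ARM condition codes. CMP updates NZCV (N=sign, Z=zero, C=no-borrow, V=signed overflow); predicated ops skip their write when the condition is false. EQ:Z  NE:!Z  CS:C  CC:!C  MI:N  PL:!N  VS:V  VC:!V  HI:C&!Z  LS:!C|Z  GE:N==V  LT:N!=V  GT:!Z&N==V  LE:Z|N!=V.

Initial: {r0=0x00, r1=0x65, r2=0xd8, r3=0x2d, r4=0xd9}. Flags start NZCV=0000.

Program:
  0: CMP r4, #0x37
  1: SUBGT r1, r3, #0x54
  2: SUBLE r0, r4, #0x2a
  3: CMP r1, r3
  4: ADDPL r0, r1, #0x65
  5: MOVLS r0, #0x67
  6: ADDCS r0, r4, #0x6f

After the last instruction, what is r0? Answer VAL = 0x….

[0] flags=1010 → (cmp)
[1] flags=1010 GT?F → skip
[2] flags=1010 LE?T → r0=0xaf
[3] flags=0010 → (cmp)
[4] flags=0010 PL?T → r0=0xca
[5] flags=0010 LS?F → skip
[6] flags=0010 CS?T → r0=0x48

VAL = 0x48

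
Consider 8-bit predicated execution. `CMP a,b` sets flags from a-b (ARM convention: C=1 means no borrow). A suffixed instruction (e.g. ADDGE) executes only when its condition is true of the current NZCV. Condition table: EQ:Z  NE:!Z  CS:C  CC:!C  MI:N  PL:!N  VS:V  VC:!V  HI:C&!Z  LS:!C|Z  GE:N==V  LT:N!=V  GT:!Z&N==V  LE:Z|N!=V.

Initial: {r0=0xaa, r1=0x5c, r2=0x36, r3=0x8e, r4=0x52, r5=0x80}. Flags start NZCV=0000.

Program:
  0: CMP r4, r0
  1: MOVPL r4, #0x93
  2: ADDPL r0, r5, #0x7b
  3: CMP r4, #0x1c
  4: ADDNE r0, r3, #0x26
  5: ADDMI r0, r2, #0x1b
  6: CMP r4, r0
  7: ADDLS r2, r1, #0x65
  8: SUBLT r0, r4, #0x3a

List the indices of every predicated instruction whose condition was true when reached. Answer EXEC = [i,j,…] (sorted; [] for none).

EXEC = [4,7]

[0] flags=1001 → (cmp)
[1] flags=1001 PL?F → skip
[2] flags=1001 PL?F → skip
[3] flags=0010 → (cmp)
[4] flags=0010 NE?T → r0=0xb4
[5] flags=0010 MI?F → skip
[6] flags=1001 → (cmp)
[7] flags=1001 LS?T → r2=0xc1
[8] flags=1001 LT?F → skip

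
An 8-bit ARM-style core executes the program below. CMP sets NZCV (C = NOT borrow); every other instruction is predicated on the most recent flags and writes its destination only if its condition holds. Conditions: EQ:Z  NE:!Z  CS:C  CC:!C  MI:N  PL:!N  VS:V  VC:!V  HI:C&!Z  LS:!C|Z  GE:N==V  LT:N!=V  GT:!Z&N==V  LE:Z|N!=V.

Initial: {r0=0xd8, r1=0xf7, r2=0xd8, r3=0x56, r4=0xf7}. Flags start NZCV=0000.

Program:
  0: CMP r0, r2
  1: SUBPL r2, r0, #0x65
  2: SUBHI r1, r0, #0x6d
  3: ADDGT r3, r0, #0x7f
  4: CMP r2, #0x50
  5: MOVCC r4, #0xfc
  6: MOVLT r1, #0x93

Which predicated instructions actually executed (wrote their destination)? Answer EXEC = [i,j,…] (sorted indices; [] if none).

EXEC = [1]

0: ✓ CMP  NZCV=0110
1: ✓ SUBPL  r2←0x73
2: · SUBHI
3: · ADDGT
4: ✓ CMP  NZCV=0010
5: · MOVCC
6: · MOVLT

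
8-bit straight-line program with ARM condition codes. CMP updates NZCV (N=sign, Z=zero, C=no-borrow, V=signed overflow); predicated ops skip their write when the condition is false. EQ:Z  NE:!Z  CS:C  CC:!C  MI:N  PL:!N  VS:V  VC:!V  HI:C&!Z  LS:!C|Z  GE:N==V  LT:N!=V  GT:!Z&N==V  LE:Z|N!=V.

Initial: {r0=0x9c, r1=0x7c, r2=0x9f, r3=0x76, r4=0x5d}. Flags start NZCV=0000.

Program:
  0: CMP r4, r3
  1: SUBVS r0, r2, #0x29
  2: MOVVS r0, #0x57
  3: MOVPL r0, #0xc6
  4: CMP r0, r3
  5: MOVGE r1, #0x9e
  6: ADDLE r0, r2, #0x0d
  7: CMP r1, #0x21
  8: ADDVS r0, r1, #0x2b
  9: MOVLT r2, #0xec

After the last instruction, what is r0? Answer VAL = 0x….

0: ✓ CMP  NZCV=1000
1: · SUBVS
2: · MOVVS
3: · MOVPL
4: ✓ CMP  NZCV=0011
5: · MOVGE
6: ✓ ADDLE  r0←0xac
7: ✓ CMP  NZCV=0010
8: · ADDVS
9: · MOVLT

VAL = 0xac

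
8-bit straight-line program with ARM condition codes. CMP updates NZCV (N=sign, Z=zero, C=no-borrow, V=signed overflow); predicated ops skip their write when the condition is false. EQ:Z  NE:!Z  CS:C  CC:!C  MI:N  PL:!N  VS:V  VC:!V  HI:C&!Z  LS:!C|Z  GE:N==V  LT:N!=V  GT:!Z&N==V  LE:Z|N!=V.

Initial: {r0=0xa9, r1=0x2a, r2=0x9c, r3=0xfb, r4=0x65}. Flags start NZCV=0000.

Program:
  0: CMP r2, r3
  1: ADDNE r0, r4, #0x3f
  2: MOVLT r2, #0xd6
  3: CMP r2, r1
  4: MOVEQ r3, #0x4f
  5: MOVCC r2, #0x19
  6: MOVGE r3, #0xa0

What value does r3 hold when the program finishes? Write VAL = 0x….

[0] flags=1000 → (cmp)
[1] flags=1000 NE?T → r0=0xa4
[2] flags=1000 LT?T → r2=0xd6
[3] flags=1010 → (cmp)
[4] flags=1010 EQ?F → skip
[5] flags=1010 CC?F → skip
[6] flags=1010 GE?F → skip

VAL = 0xfb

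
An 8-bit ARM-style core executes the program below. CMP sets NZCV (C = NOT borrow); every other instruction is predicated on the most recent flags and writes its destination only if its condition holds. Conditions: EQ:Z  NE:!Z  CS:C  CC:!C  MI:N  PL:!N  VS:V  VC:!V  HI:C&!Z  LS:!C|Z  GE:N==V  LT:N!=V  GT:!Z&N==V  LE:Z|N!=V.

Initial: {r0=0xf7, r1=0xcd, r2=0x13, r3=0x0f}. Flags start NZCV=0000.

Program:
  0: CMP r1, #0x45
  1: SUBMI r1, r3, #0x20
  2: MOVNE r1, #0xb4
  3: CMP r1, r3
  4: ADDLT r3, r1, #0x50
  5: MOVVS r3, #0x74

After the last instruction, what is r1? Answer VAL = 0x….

VAL = 0xb4

[0] flags=1010 → (cmp)
[1] flags=1010 MI?T → r1=0xef
[2] flags=1010 NE?T → r1=0xb4
[3] flags=1010 → (cmp)
[4] flags=1010 LT?T → r3=0x04
[5] flags=1010 VS?F → skip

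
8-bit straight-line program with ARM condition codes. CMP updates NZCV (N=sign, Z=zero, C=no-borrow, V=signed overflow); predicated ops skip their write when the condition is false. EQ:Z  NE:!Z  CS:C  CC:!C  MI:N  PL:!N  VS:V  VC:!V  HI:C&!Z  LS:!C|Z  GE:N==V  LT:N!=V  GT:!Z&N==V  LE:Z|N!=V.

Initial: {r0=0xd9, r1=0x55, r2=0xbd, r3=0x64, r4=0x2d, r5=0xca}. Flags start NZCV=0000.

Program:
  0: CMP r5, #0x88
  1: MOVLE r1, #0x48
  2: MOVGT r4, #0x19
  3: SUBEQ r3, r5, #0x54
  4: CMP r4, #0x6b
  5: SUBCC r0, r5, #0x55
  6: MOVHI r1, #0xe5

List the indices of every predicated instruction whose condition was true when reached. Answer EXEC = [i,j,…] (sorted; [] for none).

EXEC = [2,5]

0: ✓ CMP  NZCV=0010
1: · MOVLE
2: ✓ MOVGT  r4←0x19
3: · SUBEQ
4: ✓ CMP  NZCV=1000
5: ✓ SUBCC  r0←0x75
6: · MOVHI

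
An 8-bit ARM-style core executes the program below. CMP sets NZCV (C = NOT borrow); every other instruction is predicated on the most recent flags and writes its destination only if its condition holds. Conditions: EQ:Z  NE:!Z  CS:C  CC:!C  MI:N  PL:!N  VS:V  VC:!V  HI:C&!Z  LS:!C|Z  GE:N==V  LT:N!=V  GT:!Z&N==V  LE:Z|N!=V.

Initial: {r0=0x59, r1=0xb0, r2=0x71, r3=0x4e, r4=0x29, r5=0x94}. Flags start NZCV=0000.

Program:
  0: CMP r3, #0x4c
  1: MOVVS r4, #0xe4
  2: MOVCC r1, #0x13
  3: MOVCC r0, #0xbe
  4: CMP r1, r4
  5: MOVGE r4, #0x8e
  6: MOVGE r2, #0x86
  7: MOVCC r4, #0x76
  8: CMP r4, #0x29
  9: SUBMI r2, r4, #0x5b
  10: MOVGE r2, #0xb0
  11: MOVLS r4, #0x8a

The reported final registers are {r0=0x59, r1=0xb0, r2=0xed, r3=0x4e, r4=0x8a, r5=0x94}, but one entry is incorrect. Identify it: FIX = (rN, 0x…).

0: ✓ CMP  NZCV=0010
1: · MOVVS
2: · MOVCC
3: · MOVCC
4: ✓ CMP  NZCV=1010
5: · MOVGE
6: · MOVGE
7: · MOVCC
8: ✓ CMP  NZCV=0110
9: · SUBMI
10: ✓ MOVGE  r2←0xb0
11: ✓ MOVLS  r4←0x8a

FIX = (r2, 0xb0)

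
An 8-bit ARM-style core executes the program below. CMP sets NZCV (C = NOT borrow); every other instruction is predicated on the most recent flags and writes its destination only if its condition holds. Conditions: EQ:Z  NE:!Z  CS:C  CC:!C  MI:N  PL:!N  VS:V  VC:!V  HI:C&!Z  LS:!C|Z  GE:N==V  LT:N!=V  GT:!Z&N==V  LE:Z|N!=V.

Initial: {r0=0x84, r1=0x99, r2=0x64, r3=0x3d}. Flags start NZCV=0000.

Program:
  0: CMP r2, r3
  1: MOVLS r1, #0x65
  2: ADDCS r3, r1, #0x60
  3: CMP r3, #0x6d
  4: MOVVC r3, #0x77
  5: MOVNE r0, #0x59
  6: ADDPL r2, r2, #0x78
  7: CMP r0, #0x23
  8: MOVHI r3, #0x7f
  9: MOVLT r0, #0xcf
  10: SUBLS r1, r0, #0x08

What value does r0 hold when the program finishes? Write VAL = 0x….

0: ✓ CMP  NZCV=0010
1: · MOVLS
2: ✓ ADDCS  r3←0xf9
3: ✓ CMP  NZCV=1010
4: ✓ MOVVC  r3←0x77
5: ✓ MOVNE  r0←0x59
6: · ADDPL
7: ✓ CMP  NZCV=0010
8: ✓ MOVHI  r3←0x7f
9: · MOVLT
10: · SUBLS

VAL = 0x59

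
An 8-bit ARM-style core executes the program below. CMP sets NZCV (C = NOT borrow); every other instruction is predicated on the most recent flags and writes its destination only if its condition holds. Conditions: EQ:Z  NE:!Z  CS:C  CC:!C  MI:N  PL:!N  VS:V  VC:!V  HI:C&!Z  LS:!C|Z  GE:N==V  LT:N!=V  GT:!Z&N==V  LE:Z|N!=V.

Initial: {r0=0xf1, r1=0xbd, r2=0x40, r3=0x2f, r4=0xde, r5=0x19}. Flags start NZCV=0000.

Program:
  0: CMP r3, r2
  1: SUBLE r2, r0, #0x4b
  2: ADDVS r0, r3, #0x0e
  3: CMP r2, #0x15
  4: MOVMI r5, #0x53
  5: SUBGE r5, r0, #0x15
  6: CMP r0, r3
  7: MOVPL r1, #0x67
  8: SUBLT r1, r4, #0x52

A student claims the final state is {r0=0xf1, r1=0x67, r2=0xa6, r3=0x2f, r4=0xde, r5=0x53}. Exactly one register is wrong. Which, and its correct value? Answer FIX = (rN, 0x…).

FIX = (r1, 0x8c)

0: ✓ CMP  NZCV=1000
1: ✓ SUBLE  r2←0xa6
2: · ADDVS
3: ✓ CMP  NZCV=1010
4: ✓ MOVMI  r5←0x53
5: · SUBGE
6: ✓ CMP  NZCV=1010
7: · MOVPL
8: ✓ SUBLT  r1←0x8c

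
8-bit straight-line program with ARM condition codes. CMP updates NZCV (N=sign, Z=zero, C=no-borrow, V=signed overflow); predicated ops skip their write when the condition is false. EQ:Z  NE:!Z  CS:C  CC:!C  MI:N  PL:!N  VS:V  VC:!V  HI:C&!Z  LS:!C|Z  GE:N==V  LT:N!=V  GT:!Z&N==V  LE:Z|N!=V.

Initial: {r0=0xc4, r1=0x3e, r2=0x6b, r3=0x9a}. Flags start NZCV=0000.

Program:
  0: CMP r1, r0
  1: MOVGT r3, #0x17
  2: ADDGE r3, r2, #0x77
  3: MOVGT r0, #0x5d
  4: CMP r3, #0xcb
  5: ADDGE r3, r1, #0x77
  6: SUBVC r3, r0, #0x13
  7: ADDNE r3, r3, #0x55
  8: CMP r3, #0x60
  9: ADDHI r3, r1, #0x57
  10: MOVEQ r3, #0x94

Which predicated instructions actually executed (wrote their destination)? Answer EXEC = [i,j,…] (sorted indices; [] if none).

EXEC = [1,2,3,5,6,7,9]

[0] flags=0000 → (cmp)
[1] flags=0000 GT?T → r3=0x17
[2] flags=0000 GE?T → r3=0xe2
[3] flags=0000 GT?T → r0=0x5d
[4] flags=0010 → (cmp)
[5] flags=0010 GE?T → r3=0xb5
[6] flags=0010 VC?T → r3=0x4a
[7] flags=0010 NE?T → r3=0x9f
[8] flags=0011 → (cmp)
[9] flags=0011 HI?T → r3=0x95
[10] flags=0011 EQ?F → skip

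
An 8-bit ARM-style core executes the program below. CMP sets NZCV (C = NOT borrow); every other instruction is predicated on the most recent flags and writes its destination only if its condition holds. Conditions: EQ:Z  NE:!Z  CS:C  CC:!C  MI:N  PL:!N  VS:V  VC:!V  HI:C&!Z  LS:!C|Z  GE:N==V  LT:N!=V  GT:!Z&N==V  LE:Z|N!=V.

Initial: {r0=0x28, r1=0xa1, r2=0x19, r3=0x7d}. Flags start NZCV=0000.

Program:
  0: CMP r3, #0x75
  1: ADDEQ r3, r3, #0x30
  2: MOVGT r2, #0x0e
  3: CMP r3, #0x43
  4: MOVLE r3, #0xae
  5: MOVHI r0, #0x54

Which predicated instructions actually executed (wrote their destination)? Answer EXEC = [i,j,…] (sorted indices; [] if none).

EXEC = [2,5]

[0] flags=0010 → (cmp)
[1] flags=0010 EQ?F → skip
[2] flags=0010 GT?T → r2=0x0e
[3] flags=0010 → (cmp)
[4] flags=0010 LE?F → skip
[5] flags=0010 HI?T → r0=0x54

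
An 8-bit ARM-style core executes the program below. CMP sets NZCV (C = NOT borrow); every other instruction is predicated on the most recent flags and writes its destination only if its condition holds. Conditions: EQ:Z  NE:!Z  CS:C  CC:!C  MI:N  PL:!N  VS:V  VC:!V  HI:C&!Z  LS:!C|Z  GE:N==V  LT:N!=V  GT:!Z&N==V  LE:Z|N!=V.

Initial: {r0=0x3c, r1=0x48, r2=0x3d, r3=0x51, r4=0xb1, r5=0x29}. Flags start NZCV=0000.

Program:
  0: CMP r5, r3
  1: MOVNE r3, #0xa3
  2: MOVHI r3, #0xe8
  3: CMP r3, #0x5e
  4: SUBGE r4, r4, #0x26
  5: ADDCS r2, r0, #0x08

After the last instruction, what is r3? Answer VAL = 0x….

VAL = 0xa3

0: ✓ CMP  NZCV=1000
1: ✓ MOVNE  r3←0xa3
2: · MOVHI
3: ✓ CMP  NZCV=0011
4: · SUBGE
5: ✓ ADDCS  r2←0x44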